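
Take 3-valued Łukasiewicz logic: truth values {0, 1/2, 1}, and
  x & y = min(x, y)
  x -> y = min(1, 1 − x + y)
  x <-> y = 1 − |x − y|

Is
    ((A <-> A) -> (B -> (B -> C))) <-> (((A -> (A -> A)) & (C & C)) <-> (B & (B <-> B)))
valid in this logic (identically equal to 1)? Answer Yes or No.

Counterexample: take A = 0, B = 0, C = 1/2.
A <-> A = 0 <-> 0 = 1
B -> C = 0 -> 1/2 = 1
B -> (B -> C) = 0 -> 1 = 1
(A <-> A) -> (B -> (B -> C)) = 1 -> 1 = 1
A -> A = 0 -> 0 = 1
A -> (A -> A) = 0 -> 1 = 1
C & C = 1/2 & 1/2 = 1/2
(A -> (A -> A)) & (C & C) = 1 & 1/2 = 1/2
B <-> B = 0 <-> 0 = 1
B & (B <-> B) = 0 & 1 = 0
((A -> (A -> A)) & (C & C)) <-> (B & (B <-> B)) = 1/2 <-> 0 = 1/2
((A <-> A) -> (B -> (B -> C))) <-> (((A -> (A -> A)) & (C & C)) <-> (B & (B <-> B))) = 1 <-> 1/2 = 1/2
This gives 1/2 ≠ 1.

No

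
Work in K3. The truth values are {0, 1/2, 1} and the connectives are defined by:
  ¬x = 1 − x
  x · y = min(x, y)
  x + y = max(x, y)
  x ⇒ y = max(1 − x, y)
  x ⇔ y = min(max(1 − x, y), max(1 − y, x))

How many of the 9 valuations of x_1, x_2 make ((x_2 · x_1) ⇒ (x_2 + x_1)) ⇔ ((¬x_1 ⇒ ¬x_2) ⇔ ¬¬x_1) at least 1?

4

x_1 = 0, x_2 = 0 ↦ 0  <
x_1 = 0, x_2 = 1/2 ↦ 1/2  <
x_1 = 0, x_2 = 1 ↦ 1  ≥
x_1 = 1/2, x_2 = 0 ↦ 1/2  <
x_1 = 1/2, x_2 = 1/2 ↦ 1/2  <
x_1 = 1/2, x_2 = 1 ↦ 1/2  <
x_1 = 1, x_2 = 0 ↦ 1  ≥
x_1 = 1, x_2 = 1/2 ↦ 1  ≥
x_1 = 1, x_2 = 1 ↦ 1  ≥
So 4 of the 9 assignments meet the threshold.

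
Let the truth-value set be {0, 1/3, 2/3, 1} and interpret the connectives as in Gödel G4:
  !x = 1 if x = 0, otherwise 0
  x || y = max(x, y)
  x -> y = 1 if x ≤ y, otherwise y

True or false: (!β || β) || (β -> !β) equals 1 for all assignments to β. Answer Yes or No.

Counterexample: take β = 1/3.
!β = !1/3 = 0
!β || β = 0 || 1/3 = 1/3
!β = !1/3 = 0
β -> !β = 1/3 -> 0 = 0
(!β || β) || (β -> !β) = 1/3 || 0 = 1/3
This gives 1/3 ≠ 1.

No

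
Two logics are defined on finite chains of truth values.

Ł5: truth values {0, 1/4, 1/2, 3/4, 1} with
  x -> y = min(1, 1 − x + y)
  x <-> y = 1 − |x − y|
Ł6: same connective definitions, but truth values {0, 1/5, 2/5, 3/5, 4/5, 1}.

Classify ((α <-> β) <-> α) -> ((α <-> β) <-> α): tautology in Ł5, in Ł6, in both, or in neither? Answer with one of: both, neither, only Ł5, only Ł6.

both

In Ł5: every assignment gives 1 — tautology.
In Ł6: every assignment gives 1 — tautology.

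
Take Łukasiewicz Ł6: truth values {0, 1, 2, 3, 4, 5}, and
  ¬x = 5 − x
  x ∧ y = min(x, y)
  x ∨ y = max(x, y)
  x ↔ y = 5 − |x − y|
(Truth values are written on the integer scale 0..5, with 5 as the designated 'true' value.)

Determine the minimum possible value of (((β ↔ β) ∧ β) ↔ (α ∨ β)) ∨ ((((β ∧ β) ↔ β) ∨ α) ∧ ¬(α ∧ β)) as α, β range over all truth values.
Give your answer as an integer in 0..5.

3

Take α = 4, β = 2:
β ↔ β = 2 ↔ 2 = 5
(β ↔ β) ∧ β = 5 ∧ 2 = 2
α ∨ β = 4 ∨ 2 = 4
((β ↔ β) ∧ β) ↔ (α ∨ β) = 2 ↔ 4 = 3
β ∧ β = 2 ∧ 2 = 2
(β ∧ β) ↔ β = 2 ↔ 2 = 5
((β ∧ β) ↔ β) ∨ α = 5 ∨ 4 = 5
α ∧ β = 4 ∧ 2 = 2
¬(α ∧ β) = ¬2 = 3
(((β ∧ β) ↔ β) ∨ α) ∧ ¬(α ∧ β) = 5 ∧ 3 = 3
(((β ↔ β) ∧ β) ↔ (α ∨ β)) ∨ ((((β ∧ β) ↔ β) ∨ α) ∧ ¬(α ∧ β)) = 3 ∨ 3 = 3
No assignment yields a value below 3, so this is the minimum.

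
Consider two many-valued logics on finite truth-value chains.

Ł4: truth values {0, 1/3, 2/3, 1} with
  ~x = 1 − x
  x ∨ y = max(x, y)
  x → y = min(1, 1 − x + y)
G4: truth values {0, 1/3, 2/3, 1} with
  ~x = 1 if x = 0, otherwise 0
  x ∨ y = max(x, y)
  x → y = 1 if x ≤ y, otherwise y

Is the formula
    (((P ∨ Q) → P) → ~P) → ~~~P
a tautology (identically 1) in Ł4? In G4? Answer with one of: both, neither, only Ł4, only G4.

only G4

In Ł4: at P = 1/3, Q = 2/3 the value is 2/3 — not a tautology.
In G4: every assignment gives 1 — tautology.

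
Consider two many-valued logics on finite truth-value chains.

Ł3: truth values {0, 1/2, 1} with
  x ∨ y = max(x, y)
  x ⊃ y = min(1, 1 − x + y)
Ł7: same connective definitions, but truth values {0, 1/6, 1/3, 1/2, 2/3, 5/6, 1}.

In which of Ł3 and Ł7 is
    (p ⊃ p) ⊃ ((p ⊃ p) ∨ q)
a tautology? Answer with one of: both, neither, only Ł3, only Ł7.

In Ł3: every assignment gives 1 — tautology.
In Ł7: every assignment gives 1 — tautology.

both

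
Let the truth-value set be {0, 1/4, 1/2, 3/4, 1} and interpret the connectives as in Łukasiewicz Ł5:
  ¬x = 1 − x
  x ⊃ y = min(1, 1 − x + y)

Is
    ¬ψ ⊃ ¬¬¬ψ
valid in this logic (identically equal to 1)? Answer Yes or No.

Yes

ψ = 0 ↦ 1
ψ = 1/4 ↦ 1
ψ = 1/2 ↦ 1
ψ = 3/4 ↦ 1
ψ = 1 ↦ 1
Every assignment gives a value ≥ 1.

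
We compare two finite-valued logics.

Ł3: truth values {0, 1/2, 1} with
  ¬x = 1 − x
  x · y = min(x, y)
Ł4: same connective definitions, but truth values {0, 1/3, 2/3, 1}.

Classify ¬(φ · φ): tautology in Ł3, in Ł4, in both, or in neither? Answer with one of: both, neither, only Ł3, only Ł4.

neither

In Ł3: at φ = 1/2 the value is 1/2 — not a tautology.
In Ł4: at φ = 1/3 the value is 2/3 — not a tautology.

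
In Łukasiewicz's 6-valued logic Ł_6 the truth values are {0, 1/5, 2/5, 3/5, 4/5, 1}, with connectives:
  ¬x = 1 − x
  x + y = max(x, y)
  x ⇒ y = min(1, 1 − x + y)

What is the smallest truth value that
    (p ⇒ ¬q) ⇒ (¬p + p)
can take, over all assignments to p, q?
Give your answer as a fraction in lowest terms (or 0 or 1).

Take p = 2/5, q = 0:
¬q = ¬0 = 1
p ⇒ ¬q = 2/5 ⇒ 1 = 1
¬p = ¬2/5 = 3/5
¬p + p = 3/5 + 2/5 = 3/5
(p ⇒ ¬q) ⇒ (¬p + p) = 1 ⇒ 3/5 = 3/5
No assignment yields a value below 3/5, so this is the minimum.

3/5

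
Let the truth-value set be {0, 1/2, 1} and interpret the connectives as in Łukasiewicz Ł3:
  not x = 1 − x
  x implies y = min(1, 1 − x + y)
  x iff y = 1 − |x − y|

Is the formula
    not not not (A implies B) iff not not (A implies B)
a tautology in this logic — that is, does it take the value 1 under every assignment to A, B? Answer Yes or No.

No

Counterexample: take A = 0, B = 0.
A implies B = 0 implies 0 = 1
not (A implies B) = not 1 = 0
not not (A implies B) = not 0 = 1
not not not (A implies B) = not 1 = 0
not not (A implies B) = not 0 = 1
not not not (A implies B) iff not not (A implies B) = 0 iff 1 = 0
This gives 0 ≠ 1.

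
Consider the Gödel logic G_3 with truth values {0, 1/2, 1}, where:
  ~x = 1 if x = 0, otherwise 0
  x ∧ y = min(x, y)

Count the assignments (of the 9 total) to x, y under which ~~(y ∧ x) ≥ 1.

4

x = 0, y = 0 ↦ 0  <
x = 0, y = 1/2 ↦ 0  <
x = 0, y = 1 ↦ 0  <
x = 1/2, y = 0 ↦ 0  <
x = 1/2, y = 1/2 ↦ 1  ≥
x = 1/2, y = 1 ↦ 1  ≥
x = 1, y = 0 ↦ 0  <
x = 1, y = 1/2 ↦ 1  ≥
x = 1, y = 1 ↦ 1  ≥
So 4 of the 9 assignments meet the threshold.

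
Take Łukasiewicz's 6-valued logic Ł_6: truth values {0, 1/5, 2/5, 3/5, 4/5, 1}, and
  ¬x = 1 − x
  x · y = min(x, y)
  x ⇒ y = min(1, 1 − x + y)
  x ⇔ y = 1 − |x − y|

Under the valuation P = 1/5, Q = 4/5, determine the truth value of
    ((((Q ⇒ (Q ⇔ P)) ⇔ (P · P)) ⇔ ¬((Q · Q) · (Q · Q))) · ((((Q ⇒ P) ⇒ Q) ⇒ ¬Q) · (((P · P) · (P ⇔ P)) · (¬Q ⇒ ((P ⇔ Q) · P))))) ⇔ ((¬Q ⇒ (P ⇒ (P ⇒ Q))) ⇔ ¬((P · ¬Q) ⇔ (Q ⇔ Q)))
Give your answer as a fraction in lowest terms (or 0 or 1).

2/5

Q ⇔ P = 4/5 ⇔ 1/5 = 2/5
Q ⇒ (Q ⇔ P) = 4/5 ⇒ 2/5 = 3/5
P · P = 1/5 · 1/5 = 1/5
(Q ⇒ (Q ⇔ P)) ⇔ (P · P) = 3/5 ⇔ 1/5 = 3/5
Q · Q = 4/5 · 4/5 = 4/5
Q · Q = 4/5 · 4/5 = 4/5
(Q · Q) · (Q · Q) = 4/5 · 4/5 = 4/5
¬((Q · Q) · (Q · Q)) = ¬4/5 = 1/5
((Q ⇒ (Q ⇔ P)) ⇔ (P · P)) ⇔ ¬((Q · Q) · (Q · Q)) = 3/5 ⇔ 1/5 = 3/5
Q ⇒ P = 4/5 ⇒ 1/5 = 2/5
(Q ⇒ P) ⇒ Q = 2/5 ⇒ 4/5 = 1
¬Q = ¬4/5 = 1/5
((Q ⇒ P) ⇒ Q) ⇒ ¬Q = 1 ⇒ 1/5 = 1/5
P · P = 1/5 · 1/5 = 1/5
P ⇔ P = 1/5 ⇔ 1/5 = 1
(P · P) · (P ⇔ P) = 1/5 · 1 = 1/5
¬Q = ¬4/5 = 1/5
P ⇔ Q = 1/5 ⇔ 4/5 = 2/5
(P ⇔ Q) · P = 2/5 · 1/5 = 1/5
¬Q ⇒ ((P ⇔ Q) · P) = 1/5 ⇒ 1/5 = 1
((P · P) · (P ⇔ P)) · (¬Q ⇒ ((P ⇔ Q) · P)) = 1/5 · 1 = 1/5
(((Q ⇒ P) ⇒ Q) ⇒ ¬Q) · (((P · P) · (P ⇔ P)) · (¬Q ⇒ ((P ⇔ Q) · P))) = 1/5 · 1/5 = 1/5
(((Q ⇒ (Q ⇔ P)) ⇔ (P · P)) ⇔ ¬((Q · Q) · (Q · Q))) · ((((Q ⇒ P) ⇒ Q) ⇒ ¬Q) · (((P · P) · (P ⇔ P)) · (¬Q ⇒ ((P ⇔ Q) · P)))) = 3/5 · 1/5 = 1/5
¬Q = ¬4/5 = 1/5
P ⇒ Q = 1/5 ⇒ 4/5 = 1
P ⇒ (P ⇒ Q) = 1/5 ⇒ 1 = 1
¬Q ⇒ (P ⇒ (P ⇒ Q)) = 1/5 ⇒ 1 = 1
¬Q = ¬4/5 = 1/5
P · ¬Q = 1/5 · 1/5 = 1/5
Q ⇔ Q = 4/5 ⇔ 4/5 = 1
(P · ¬Q) ⇔ (Q ⇔ Q) = 1/5 ⇔ 1 = 1/5
¬((P · ¬Q) ⇔ (Q ⇔ Q)) = ¬1/5 = 4/5
(¬Q ⇒ (P ⇒ (P ⇒ Q))) ⇔ ¬((P · ¬Q) ⇔ (Q ⇔ Q)) = 1 ⇔ 4/5 = 4/5
((((Q ⇒ (Q ⇔ P)) ⇔ (P · P)) ⇔ ¬((Q · Q) · (Q · Q))) · ((((Q ⇒ P) ⇒ Q) ⇒ ¬Q) · (((P · P) · (P ⇔ P)) · (¬Q ⇒ ((P ⇔ Q) · P))))) ⇔ ((¬Q ⇒ (P ⇒ (P ⇒ Q))) ⇔ ¬((P · ¬Q) ⇔ (Q ⇔ Q))) = 1/5 ⇔ 4/5 = 2/5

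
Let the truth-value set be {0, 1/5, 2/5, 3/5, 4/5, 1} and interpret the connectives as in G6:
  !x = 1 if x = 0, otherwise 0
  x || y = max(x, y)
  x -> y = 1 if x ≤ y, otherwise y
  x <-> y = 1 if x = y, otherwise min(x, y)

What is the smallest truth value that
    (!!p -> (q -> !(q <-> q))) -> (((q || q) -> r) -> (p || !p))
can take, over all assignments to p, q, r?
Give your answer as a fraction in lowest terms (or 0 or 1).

1/5

Take p = 1/5, q = 0, r = 0:
!p = !1/5 = 0
!!p = !0 = 1
q <-> q = 0 <-> 0 = 1
!(q <-> q) = !1 = 0
q -> !(q <-> q) = 0 -> 0 = 1
!!p -> (q -> !(q <-> q)) = 1 -> 1 = 1
q || q = 0 || 0 = 0
(q || q) -> r = 0 -> 0 = 1
!p = !1/5 = 0
p || !p = 1/5 || 0 = 1/5
((q || q) -> r) -> (p || !p) = 1 -> 1/5 = 1/5
(!!p -> (q -> !(q <-> q))) -> (((q || q) -> r) -> (p || !p)) = 1 -> 1/5 = 1/5
No assignment yields a value below 1/5, so this is the minimum.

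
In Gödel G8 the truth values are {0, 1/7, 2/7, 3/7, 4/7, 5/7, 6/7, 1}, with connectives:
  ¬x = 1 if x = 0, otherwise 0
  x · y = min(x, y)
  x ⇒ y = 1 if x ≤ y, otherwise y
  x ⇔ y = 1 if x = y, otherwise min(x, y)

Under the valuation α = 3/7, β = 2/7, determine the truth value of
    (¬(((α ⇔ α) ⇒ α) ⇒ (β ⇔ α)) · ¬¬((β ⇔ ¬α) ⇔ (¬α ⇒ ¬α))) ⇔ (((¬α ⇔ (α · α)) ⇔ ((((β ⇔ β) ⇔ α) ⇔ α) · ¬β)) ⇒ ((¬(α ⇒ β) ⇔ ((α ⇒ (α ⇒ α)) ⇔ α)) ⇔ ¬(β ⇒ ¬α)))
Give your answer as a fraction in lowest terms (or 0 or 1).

α ⇔ α = 3/7 ⇔ 3/7 = 1
(α ⇔ α) ⇒ α = 1 ⇒ 3/7 = 3/7
β ⇔ α = 2/7 ⇔ 3/7 = 2/7
((α ⇔ α) ⇒ α) ⇒ (β ⇔ α) = 3/7 ⇒ 2/7 = 2/7
¬(((α ⇔ α) ⇒ α) ⇒ (β ⇔ α)) = ¬2/7 = 0
¬α = ¬3/7 = 0
β ⇔ ¬α = 2/7 ⇔ 0 = 0
¬α = ¬3/7 = 0
¬α = ¬3/7 = 0
¬α ⇒ ¬α = 0 ⇒ 0 = 1
(β ⇔ ¬α) ⇔ (¬α ⇒ ¬α) = 0 ⇔ 1 = 0
¬((β ⇔ ¬α) ⇔ (¬α ⇒ ¬α)) = ¬0 = 1
¬¬((β ⇔ ¬α) ⇔ (¬α ⇒ ¬α)) = ¬1 = 0
¬(((α ⇔ α) ⇒ α) ⇒ (β ⇔ α)) · ¬¬((β ⇔ ¬α) ⇔ (¬α ⇒ ¬α)) = 0 · 0 = 0
¬α = ¬3/7 = 0
α · α = 3/7 · 3/7 = 3/7
¬α ⇔ (α · α) = 0 ⇔ 3/7 = 0
β ⇔ β = 2/7 ⇔ 2/7 = 1
(β ⇔ β) ⇔ α = 1 ⇔ 3/7 = 3/7
((β ⇔ β) ⇔ α) ⇔ α = 3/7 ⇔ 3/7 = 1
¬β = ¬2/7 = 0
(((β ⇔ β) ⇔ α) ⇔ α) · ¬β = 1 · 0 = 0
(¬α ⇔ (α · α)) ⇔ ((((β ⇔ β) ⇔ α) ⇔ α) · ¬β) = 0 ⇔ 0 = 1
α ⇒ β = 3/7 ⇒ 2/7 = 2/7
¬(α ⇒ β) = ¬2/7 = 0
α ⇒ α = 3/7 ⇒ 3/7 = 1
α ⇒ (α ⇒ α) = 3/7 ⇒ 1 = 1
(α ⇒ (α ⇒ α)) ⇔ α = 1 ⇔ 3/7 = 3/7
¬(α ⇒ β) ⇔ ((α ⇒ (α ⇒ α)) ⇔ α) = 0 ⇔ 3/7 = 0
¬α = ¬3/7 = 0
β ⇒ ¬α = 2/7 ⇒ 0 = 0
¬(β ⇒ ¬α) = ¬0 = 1
(¬(α ⇒ β) ⇔ ((α ⇒ (α ⇒ α)) ⇔ α)) ⇔ ¬(β ⇒ ¬α) = 0 ⇔ 1 = 0
((¬α ⇔ (α · α)) ⇔ ((((β ⇔ β) ⇔ α) ⇔ α) · ¬β)) ⇒ ((¬(α ⇒ β) ⇔ ((α ⇒ (α ⇒ α)) ⇔ α)) ⇔ ¬(β ⇒ ¬α)) = 1 ⇒ 0 = 0
(¬(((α ⇔ α) ⇒ α) ⇒ (β ⇔ α)) · ¬¬((β ⇔ ¬α) ⇔ (¬α ⇒ ¬α))) ⇔ (((¬α ⇔ (α · α)) ⇔ ((((β ⇔ β) ⇔ α) ⇔ α) · ¬β)) ⇒ ((¬(α ⇒ β) ⇔ ((α ⇒ (α ⇒ α)) ⇔ α)) ⇔ ¬(β ⇒ ¬α))) = 0 ⇔ 0 = 1

1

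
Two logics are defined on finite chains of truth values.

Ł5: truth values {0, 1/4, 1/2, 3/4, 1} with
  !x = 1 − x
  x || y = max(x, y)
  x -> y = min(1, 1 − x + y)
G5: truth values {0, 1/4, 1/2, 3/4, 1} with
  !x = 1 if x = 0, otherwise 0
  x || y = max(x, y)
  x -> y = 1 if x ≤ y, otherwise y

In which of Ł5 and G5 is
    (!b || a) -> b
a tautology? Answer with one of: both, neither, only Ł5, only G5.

neither

In Ł5: at a = 0, b = 0 the value is 0 — not a tautology.
In G5: at a = 0, b = 0 the value is 0 — not a tautology.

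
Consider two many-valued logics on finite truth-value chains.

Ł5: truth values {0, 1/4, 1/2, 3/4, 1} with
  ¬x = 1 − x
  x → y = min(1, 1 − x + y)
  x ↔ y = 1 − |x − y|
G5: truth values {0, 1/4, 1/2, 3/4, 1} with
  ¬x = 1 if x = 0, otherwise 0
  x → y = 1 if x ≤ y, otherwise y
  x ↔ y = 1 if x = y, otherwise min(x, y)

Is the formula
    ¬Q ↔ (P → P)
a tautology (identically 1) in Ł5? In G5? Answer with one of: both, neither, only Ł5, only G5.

neither

In Ł5: at P = 0, Q = 1/4 the value is 3/4 — not a tautology.
In G5: at P = 0, Q = 1/4 the value is 0 — not a tautology.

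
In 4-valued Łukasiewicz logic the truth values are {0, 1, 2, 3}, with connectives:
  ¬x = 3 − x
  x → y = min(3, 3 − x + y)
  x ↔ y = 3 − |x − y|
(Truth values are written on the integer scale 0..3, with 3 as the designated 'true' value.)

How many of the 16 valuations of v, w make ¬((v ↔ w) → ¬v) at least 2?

3

v = 0, w = 0 ↦ 0  <
v = 0, w = 1 ↦ 0  <
v = 0, w = 2 ↦ 0  <
v = 0, w = 3 ↦ 0  <
v = 1, w = 0 ↦ 0  <
v = 1, w = 1 ↦ 1  <
v = 1, w = 2 ↦ 0  <
v = 1, w = 3 ↦ 0  <
v = 2, w = 0 ↦ 0  <
v = 2, w = 1 ↦ 1  <
v = 2, w = 2 ↦ 2  ≥
v = 2, w = 3 ↦ 1  <
v = 3, w = 0 ↦ 0  <
v = 3, w = 1 ↦ 1  <
v = 3, w = 2 ↦ 2  ≥
v = 3, w = 3 ↦ 3  ≥
So 3 of the 16 assignments meet the threshold.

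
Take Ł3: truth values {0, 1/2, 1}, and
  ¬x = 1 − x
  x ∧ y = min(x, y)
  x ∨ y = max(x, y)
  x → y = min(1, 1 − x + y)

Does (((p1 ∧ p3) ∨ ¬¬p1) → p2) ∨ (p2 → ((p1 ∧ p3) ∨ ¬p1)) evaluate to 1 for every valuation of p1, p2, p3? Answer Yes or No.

Counterexample: take p1 = 1, p2 = 1/2, p3 = 0.
p1 ∧ p3 = 1 ∧ 0 = 0
¬p1 = ¬1 = 0
¬¬p1 = ¬0 = 1
(p1 ∧ p3) ∨ ¬¬p1 = 0 ∨ 1 = 1
((p1 ∧ p3) ∨ ¬¬p1) → p2 = 1 → 1/2 = 1/2
p1 ∧ p3 = 1 ∧ 0 = 0
¬p1 = ¬1 = 0
(p1 ∧ p3) ∨ ¬p1 = 0 ∨ 0 = 0
p2 → ((p1 ∧ p3) ∨ ¬p1) = 1/2 → 0 = 1/2
(((p1 ∧ p3) ∨ ¬¬p1) → p2) ∨ (p2 → ((p1 ∧ p3) ∨ ¬p1)) = 1/2 ∨ 1/2 = 1/2
This gives 1/2 ≠ 1.

No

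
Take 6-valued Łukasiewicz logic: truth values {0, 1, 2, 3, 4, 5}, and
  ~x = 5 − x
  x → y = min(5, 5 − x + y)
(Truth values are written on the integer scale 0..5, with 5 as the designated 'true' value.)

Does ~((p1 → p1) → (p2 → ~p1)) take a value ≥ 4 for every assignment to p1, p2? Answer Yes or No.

No

Counterexample: take p1 = 0, p2 = 0.
p1 → p1 = 0 → 0 = 5
~p1 = ~0 = 5
p2 → ~p1 = 0 → 5 = 5
(p1 → p1) → (p2 → ~p1) = 5 → 5 = 5
~((p1 → p1) → (p2 → ~p1)) = ~5 = 0
This gives 0, which is below 4.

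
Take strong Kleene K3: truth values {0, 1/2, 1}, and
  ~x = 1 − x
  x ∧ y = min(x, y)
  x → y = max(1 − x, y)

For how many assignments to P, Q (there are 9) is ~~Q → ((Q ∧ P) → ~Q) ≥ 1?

5

P = 0, Q = 0 ↦ 1  ≥
P = 0, Q = 1/2 ↦ 1  ≥
P = 0, Q = 1 ↦ 1  ≥
P = 1/2, Q = 0 ↦ 1  ≥
P = 1/2, Q = 1/2 ↦ 1/2  <
P = 1/2, Q = 1 ↦ 1/2  <
P = 1, Q = 0 ↦ 1  ≥
P = 1, Q = 1/2 ↦ 1/2  <
P = 1, Q = 1 ↦ 0  <
So 5 of the 9 assignments meet the threshold.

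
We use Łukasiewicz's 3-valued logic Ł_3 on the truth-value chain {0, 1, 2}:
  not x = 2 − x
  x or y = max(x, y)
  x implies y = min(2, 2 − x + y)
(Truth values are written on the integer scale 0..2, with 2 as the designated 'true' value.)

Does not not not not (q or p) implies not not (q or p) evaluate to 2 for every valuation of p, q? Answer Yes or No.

Yes

p = 0, q = 0 ↦ 2
p = 0, q = 1 ↦ 2
p = 0, q = 2 ↦ 2
p = 1, q = 0 ↦ 2
p = 1, q = 1 ↦ 2
p = 1, q = 2 ↦ 2
p = 2, q = 0 ↦ 2
p = 2, q = 1 ↦ 2
p = 2, q = 2 ↦ 2
Every assignment gives a value ≥ 2.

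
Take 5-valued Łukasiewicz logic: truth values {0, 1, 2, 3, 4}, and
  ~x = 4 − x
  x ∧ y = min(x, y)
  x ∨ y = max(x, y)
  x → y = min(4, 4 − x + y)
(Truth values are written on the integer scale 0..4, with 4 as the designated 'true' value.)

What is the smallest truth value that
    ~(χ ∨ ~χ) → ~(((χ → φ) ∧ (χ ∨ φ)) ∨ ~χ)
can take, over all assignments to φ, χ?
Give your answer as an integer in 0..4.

Take φ = 4, χ = 2:
~χ = ~2 = 2
χ ∨ ~χ = 2 ∨ 2 = 2
~(χ ∨ ~χ) = ~2 = 2
χ → φ = 2 → 4 = 4
χ ∨ φ = 2 ∨ 4 = 4
(χ → φ) ∧ (χ ∨ φ) = 4 ∧ 4 = 4
~χ = ~2 = 2
((χ → φ) ∧ (χ ∨ φ)) ∨ ~χ = 4 ∨ 2 = 4
~(((χ → φ) ∧ (χ ∨ φ)) ∨ ~χ) = ~4 = 0
~(χ ∨ ~χ) → ~(((χ → φ) ∧ (χ ∨ φ)) ∨ ~χ) = 2 → 0 = 2
No assignment yields a value below 2, so this is the minimum.

2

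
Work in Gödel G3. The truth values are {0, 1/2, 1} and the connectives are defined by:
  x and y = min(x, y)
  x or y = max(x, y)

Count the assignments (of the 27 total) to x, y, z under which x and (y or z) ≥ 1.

value 1: 5 assignments (counts)
value 1/2: 11 assignments
value 0: 11 assignments
So 5 of the 27 assignments meet the threshold.

5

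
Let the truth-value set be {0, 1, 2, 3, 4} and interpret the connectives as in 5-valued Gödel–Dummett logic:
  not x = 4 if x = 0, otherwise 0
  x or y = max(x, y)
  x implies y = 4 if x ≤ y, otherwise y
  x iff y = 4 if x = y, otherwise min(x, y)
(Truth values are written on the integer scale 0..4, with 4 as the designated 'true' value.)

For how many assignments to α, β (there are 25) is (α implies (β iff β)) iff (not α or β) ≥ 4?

9

value 4: 9 assignments (counts)
value 3: 4 assignments
value 2: 4 assignments
value 1: 4 assignments
value 0: 4 assignments
So 9 of the 25 assignments meet the threshold.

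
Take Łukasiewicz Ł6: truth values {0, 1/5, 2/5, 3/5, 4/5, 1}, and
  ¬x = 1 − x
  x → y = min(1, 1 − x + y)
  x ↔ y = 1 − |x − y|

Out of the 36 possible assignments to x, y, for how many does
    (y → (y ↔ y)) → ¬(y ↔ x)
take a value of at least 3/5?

value 1: 2 assignments (counts)
value 4/5: 4 assignments (counts)
value 3/5: 6 assignments (counts)
value 2/5: 8 assignments
value 1/5: 10 assignments
value 0: 6 assignments
So 12 of the 36 assignments meet the threshold.

12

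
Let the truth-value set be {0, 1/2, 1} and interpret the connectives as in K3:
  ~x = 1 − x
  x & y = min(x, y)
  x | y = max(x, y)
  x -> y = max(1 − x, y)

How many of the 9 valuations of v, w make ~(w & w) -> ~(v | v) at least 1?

v = 0, w = 0 ↦ 1  ≥
v = 0, w = 1/2 ↦ 1  ≥
v = 0, w = 1 ↦ 1  ≥
v = 1/2, w = 0 ↦ 1/2  <
v = 1/2, w = 1/2 ↦ 1/2  <
v = 1/2, w = 1 ↦ 1  ≥
v = 1, w = 0 ↦ 0  <
v = 1, w = 1/2 ↦ 1/2  <
v = 1, w = 1 ↦ 1  ≥
So 5 of the 9 assignments meet the threshold.

5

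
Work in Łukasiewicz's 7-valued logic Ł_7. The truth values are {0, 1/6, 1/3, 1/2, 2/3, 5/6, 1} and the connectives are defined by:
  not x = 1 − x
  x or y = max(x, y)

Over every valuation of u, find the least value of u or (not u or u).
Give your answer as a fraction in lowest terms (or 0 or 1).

1/2

Take u = 1/2:
not u = not 1/2 = 1/2
not u or u = 1/2 or 1/2 = 1/2
u or (not u or u) = 1/2 or 1/2 = 1/2
No assignment yields a value below 1/2, so this is the minimum.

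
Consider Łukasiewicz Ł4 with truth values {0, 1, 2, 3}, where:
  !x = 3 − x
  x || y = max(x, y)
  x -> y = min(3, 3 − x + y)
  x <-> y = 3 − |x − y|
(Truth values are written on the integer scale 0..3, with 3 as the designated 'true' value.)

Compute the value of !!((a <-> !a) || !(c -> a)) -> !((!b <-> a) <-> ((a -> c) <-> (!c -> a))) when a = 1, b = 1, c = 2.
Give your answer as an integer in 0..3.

2

!a = !1 = 2
a <-> !a = 1 <-> 2 = 2
c -> a = 2 -> 1 = 2
!(c -> a) = !2 = 1
(a <-> !a) || !(c -> a) = 2 || 1 = 2
!((a <-> !a) || !(c -> a)) = !2 = 1
!!((a <-> !a) || !(c -> a)) = !1 = 2
!b = !1 = 2
!b <-> a = 2 <-> 1 = 2
a -> c = 1 -> 2 = 3
!c = !2 = 1
!c -> a = 1 -> 1 = 3
(a -> c) <-> (!c -> a) = 3 <-> 3 = 3
(!b <-> a) <-> ((a -> c) <-> (!c -> a)) = 2 <-> 3 = 2
!((!b <-> a) <-> ((a -> c) <-> (!c -> a))) = !2 = 1
!!((a <-> !a) || !(c -> a)) -> !((!b <-> a) <-> ((a -> c) <-> (!c -> a))) = 2 -> 1 = 2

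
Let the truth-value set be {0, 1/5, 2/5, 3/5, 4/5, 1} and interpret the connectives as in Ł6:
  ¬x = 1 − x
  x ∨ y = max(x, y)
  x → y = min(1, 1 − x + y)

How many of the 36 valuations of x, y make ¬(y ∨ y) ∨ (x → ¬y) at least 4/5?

26

value 1: 21 assignments (counts)
value 4/5: 5 assignments (counts)
value 3/5: 4 assignments
value 2/5: 3 assignments
value 1/5: 2 assignments
value 0: 1 assignment
So 26 of the 36 assignments meet the threshold.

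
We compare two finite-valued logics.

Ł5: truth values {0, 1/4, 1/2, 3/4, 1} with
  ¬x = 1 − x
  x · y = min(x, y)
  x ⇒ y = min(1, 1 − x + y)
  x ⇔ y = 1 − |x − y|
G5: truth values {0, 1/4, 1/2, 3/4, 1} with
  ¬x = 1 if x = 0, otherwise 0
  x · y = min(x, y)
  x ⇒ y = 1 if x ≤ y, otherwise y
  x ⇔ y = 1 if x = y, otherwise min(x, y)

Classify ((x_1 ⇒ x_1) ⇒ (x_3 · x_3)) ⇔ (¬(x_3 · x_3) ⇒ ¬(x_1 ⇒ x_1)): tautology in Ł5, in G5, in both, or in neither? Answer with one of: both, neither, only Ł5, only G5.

only Ł5

In Ł5: every assignment gives 1 — tautology.
In G5: at x_1 = 0, x_3 = 1/4 the value is 1/4 — not a tautology.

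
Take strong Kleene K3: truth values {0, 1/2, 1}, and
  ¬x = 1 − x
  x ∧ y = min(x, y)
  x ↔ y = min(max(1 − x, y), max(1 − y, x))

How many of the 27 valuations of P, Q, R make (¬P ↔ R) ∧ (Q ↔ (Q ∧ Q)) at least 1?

value 1: 4 assignments (counts)
value 1/2: 17 assignments
value 0: 6 assignments
So 4 of the 27 assignments meet the threshold.

4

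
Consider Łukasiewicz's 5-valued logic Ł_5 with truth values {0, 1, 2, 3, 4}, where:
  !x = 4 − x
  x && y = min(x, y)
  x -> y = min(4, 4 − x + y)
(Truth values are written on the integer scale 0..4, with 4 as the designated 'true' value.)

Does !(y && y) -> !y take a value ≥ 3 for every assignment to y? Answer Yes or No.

y = 0 ↦ 4
y = 1 ↦ 4
y = 2 ↦ 4
y = 3 ↦ 4
y = 4 ↦ 4
Every assignment gives a value ≥ 3.

Yes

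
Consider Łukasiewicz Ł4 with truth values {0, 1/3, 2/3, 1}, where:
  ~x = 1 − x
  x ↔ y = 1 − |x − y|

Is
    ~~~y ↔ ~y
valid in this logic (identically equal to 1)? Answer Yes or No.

Yes

y = 0 ↦ 1
y = 1/3 ↦ 1
y = 2/3 ↦ 1
y = 1 ↦ 1
Every assignment gives a value ≥ 1.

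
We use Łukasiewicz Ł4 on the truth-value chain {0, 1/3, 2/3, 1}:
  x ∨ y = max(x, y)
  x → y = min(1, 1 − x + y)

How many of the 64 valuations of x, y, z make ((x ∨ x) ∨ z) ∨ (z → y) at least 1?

value 1: 55 assignments (counts)
value 2/3: 9 assignments
So 55 of the 64 assignments meet the threshold.

55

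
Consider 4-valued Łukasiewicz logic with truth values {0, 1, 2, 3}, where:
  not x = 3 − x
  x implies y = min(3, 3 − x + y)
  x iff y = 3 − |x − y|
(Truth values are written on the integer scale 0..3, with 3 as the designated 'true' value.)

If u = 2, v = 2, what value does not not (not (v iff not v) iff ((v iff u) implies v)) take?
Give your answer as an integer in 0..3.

2

not v = not 2 = 1
v iff not v = 2 iff 1 = 2
not (v iff not v) = not 2 = 1
v iff u = 2 iff 2 = 3
(v iff u) implies v = 3 implies 2 = 2
not (v iff not v) iff ((v iff u) implies v) = 1 iff 2 = 2
not (not (v iff not v) iff ((v iff u) implies v)) = not 2 = 1
not not (not (v iff not v) iff ((v iff u) implies v)) = not 1 = 2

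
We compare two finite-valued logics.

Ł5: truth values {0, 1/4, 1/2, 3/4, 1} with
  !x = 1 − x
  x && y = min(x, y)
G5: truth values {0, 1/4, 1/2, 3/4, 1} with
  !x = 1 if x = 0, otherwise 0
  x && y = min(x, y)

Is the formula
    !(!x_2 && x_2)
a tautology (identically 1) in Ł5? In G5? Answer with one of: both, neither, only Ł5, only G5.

only G5

In Ł5: at x_2 = 1/4 the value is 3/4 — not a tautology.
In G5: every assignment gives 1 — tautology.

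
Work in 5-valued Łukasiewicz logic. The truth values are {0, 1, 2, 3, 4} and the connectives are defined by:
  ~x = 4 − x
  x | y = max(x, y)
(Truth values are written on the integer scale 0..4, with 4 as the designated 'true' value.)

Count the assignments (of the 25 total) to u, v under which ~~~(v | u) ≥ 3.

value 4: 1 assignment (counts)
value 3: 3 assignments (counts)
value 2: 5 assignments
value 1: 7 assignments
value 0: 9 assignments
So 4 of the 25 assignments meet the threshold.

4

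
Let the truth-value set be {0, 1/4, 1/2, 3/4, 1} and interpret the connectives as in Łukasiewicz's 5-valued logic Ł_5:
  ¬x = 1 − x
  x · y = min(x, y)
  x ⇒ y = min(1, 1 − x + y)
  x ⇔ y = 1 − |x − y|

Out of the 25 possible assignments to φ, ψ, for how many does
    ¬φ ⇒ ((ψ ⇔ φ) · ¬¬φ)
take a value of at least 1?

value 1: 15 assignments (counts)
value 1/2: 5 assignments
value 0: 5 assignments
So 15 of the 25 assignments meet the threshold.

15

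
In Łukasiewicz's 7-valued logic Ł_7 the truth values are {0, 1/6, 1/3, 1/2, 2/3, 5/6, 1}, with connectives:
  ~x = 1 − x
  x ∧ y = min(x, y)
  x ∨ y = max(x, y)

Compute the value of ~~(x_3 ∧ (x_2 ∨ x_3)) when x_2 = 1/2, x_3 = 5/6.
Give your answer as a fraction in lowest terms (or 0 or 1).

x_2 ∨ x_3 = 1/2 ∨ 5/6 = 5/6
x_3 ∧ (x_2 ∨ x_3) = 5/6 ∧ 5/6 = 5/6
~(x_3 ∧ (x_2 ∨ x_3)) = ~5/6 = 1/6
~~(x_3 ∧ (x_2 ∨ x_3)) = ~1/6 = 5/6

5/6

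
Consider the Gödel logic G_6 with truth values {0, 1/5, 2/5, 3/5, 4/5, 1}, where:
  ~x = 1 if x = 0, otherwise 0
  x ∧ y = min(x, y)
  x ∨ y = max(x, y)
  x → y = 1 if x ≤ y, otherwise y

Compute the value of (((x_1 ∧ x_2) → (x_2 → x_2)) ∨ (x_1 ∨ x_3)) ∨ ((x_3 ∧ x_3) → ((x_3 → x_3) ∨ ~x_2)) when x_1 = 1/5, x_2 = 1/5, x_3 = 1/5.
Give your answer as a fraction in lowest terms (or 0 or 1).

x_1 ∧ x_2 = 1/5 ∧ 1/5 = 1/5
x_2 → x_2 = 1/5 → 1/5 = 1
(x_1 ∧ x_2) → (x_2 → x_2) = 1/5 → 1 = 1
x_1 ∨ x_3 = 1/5 ∨ 1/5 = 1/5
((x_1 ∧ x_2) → (x_2 → x_2)) ∨ (x_1 ∨ x_3) = 1 ∨ 1/5 = 1
x_3 ∧ x_3 = 1/5 ∧ 1/5 = 1/5
x_3 → x_3 = 1/5 → 1/5 = 1
~x_2 = ~1/5 = 0
(x_3 → x_3) ∨ ~x_2 = 1 ∨ 0 = 1
(x_3 ∧ x_3) → ((x_3 → x_3) ∨ ~x_2) = 1/5 → 1 = 1
(((x_1 ∧ x_2) → (x_2 → x_2)) ∨ (x_1 ∨ x_3)) ∨ ((x_3 ∧ x_3) → ((x_3 → x_3) ∨ ~x_2)) = 1 ∨ 1 = 1

1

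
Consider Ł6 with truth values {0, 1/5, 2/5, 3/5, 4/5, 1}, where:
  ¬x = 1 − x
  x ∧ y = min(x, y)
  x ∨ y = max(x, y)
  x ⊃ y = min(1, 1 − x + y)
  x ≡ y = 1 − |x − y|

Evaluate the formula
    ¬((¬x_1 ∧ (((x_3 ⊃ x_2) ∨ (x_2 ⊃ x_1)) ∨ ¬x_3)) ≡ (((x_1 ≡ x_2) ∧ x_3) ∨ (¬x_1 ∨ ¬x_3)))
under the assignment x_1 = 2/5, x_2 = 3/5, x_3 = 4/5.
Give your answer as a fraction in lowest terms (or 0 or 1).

¬x_1 = ¬2/5 = 3/5
x_3 ⊃ x_2 = 4/5 ⊃ 3/5 = 4/5
x_2 ⊃ x_1 = 3/5 ⊃ 2/5 = 4/5
(x_3 ⊃ x_2) ∨ (x_2 ⊃ x_1) = 4/5 ∨ 4/5 = 4/5
¬x_3 = ¬4/5 = 1/5
((x_3 ⊃ x_2) ∨ (x_2 ⊃ x_1)) ∨ ¬x_3 = 4/5 ∨ 1/5 = 4/5
¬x_1 ∧ (((x_3 ⊃ x_2) ∨ (x_2 ⊃ x_1)) ∨ ¬x_3) = 3/5 ∧ 4/5 = 3/5
x_1 ≡ x_2 = 2/5 ≡ 3/5 = 4/5
(x_1 ≡ x_2) ∧ x_3 = 4/5 ∧ 4/5 = 4/5
¬x_1 = ¬2/5 = 3/5
¬x_3 = ¬4/5 = 1/5
¬x_1 ∨ ¬x_3 = 3/5 ∨ 1/5 = 3/5
((x_1 ≡ x_2) ∧ x_3) ∨ (¬x_1 ∨ ¬x_3) = 4/5 ∨ 3/5 = 4/5
(¬x_1 ∧ (((x_3 ⊃ x_2) ∨ (x_2 ⊃ x_1)) ∨ ¬x_3)) ≡ (((x_1 ≡ x_2) ∧ x_3) ∨ (¬x_1 ∨ ¬x_3)) = 3/5 ≡ 4/5 = 4/5
¬((¬x_1 ∧ (((x_3 ⊃ x_2) ∨ (x_2 ⊃ x_1)) ∨ ¬x_3)) ≡ (((x_1 ≡ x_2) ∧ x_3) ∨ (¬x_1 ∨ ¬x_3))) = ¬4/5 = 1/5

1/5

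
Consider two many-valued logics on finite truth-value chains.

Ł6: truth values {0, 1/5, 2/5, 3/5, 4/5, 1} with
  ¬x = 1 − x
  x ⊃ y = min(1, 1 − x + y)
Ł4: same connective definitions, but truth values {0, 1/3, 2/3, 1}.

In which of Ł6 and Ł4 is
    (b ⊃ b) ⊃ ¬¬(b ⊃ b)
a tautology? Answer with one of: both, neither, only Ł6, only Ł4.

In Ł6: every assignment gives 1 — tautology.
In Ł4: every assignment gives 1 — tautology.

both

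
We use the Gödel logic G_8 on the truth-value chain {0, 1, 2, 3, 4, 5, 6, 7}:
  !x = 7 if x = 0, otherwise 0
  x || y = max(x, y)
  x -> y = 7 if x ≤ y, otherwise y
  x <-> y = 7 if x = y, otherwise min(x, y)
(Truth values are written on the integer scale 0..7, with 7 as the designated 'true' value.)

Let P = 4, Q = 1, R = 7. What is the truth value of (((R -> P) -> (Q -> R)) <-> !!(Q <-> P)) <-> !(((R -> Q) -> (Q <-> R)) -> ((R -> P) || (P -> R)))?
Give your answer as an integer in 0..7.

0

R -> P = 7 -> 4 = 4
Q -> R = 1 -> 7 = 7
(R -> P) -> (Q -> R) = 4 -> 7 = 7
Q <-> P = 1 <-> 4 = 1
!(Q <-> P) = !1 = 0
!!(Q <-> P) = !0 = 7
((R -> P) -> (Q -> R)) <-> !!(Q <-> P) = 7 <-> 7 = 7
R -> Q = 7 -> 1 = 1
Q <-> R = 1 <-> 7 = 1
(R -> Q) -> (Q <-> R) = 1 -> 1 = 7
R -> P = 7 -> 4 = 4
P -> R = 4 -> 7 = 7
(R -> P) || (P -> R) = 4 || 7 = 7
((R -> Q) -> (Q <-> R)) -> ((R -> P) || (P -> R)) = 7 -> 7 = 7
!(((R -> Q) -> (Q <-> R)) -> ((R -> P) || (P -> R))) = !7 = 0
(((R -> P) -> (Q -> R)) <-> !!(Q <-> P)) <-> !(((R -> Q) -> (Q <-> R)) -> ((R -> P) || (P -> R))) = 7 <-> 0 = 0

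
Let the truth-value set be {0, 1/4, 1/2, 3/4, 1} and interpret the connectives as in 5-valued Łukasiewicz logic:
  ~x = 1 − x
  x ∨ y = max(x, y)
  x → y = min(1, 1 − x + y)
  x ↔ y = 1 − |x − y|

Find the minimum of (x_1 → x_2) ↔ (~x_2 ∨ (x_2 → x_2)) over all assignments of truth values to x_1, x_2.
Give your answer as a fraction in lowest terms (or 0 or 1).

Take x_1 = 1, x_2 = 0:
x_1 → x_2 = 1 → 0 = 0
~x_2 = ~0 = 1
x_2 → x_2 = 0 → 0 = 1
~x_2 ∨ (x_2 → x_2) = 1 ∨ 1 = 1
(x_1 → x_2) ↔ (~x_2 ∨ (x_2 → x_2)) = 0 ↔ 1 = 0
No assignment yields a value below 0, so this is the minimum.

0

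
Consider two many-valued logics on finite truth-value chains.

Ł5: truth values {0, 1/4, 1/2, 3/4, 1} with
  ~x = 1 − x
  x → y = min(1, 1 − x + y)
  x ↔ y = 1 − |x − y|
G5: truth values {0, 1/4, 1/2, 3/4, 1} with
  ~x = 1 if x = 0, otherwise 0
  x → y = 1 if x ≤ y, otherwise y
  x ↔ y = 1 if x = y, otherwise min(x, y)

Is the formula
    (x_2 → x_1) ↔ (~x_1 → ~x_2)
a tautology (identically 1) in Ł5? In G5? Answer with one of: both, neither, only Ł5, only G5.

only Ł5

In Ł5: every assignment gives 1 — tautology.
In G5: at x_1 = 1/4, x_2 = 1/2 the value is 1/4 — not a tautology.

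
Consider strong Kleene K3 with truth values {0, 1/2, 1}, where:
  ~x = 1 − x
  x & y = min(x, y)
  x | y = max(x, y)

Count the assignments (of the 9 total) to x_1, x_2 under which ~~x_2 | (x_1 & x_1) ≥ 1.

x_1 = 0, x_2 = 0 ↦ 0  <
x_1 = 0, x_2 = 1/2 ↦ 1/2  <
x_1 = 0, x_2 = 1 ↦ 1  ≥
x_1 = 1/2, x_2 = 0 ↦ 1/2  <
x_1 = 1/2, x_2 = 1/2 ↦ 1/2  <
x_1 = 1/2, x_2 = 1 ↦ 1  ≥
x_1 = 1, x_2 = 0 ↦ 1  ≥
x_1 = 1, x_2 = 1/2 ↦ 1  ≥
x_1 = 1, x_2 = 1 ↦ 1  ≥
So 5 of the 9 assignments meet the threshold.

5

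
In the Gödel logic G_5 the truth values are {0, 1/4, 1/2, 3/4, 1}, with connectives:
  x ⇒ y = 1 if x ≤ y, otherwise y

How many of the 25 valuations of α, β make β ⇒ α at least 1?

15

value 1: 15 assignments (counts)
value 3/4: 1 assignment
value 1/2: 2 assignments
value 1/4: 3 assignments
value 0: 4 assignments
So 15 of the 25 assignments meet the threshold.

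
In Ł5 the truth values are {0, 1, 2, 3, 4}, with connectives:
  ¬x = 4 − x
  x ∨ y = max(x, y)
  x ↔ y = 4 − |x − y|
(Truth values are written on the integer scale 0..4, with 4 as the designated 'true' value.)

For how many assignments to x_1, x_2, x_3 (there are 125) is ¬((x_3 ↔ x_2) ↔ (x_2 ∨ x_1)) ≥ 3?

20

value 4: 7 assignments (counts)
value 3: 13 assignments (counts)
value 2: 28 assignments
value 1: 43 assignments
value 0: 34 assignments
So 20 of the 125 assignments meet the threshold.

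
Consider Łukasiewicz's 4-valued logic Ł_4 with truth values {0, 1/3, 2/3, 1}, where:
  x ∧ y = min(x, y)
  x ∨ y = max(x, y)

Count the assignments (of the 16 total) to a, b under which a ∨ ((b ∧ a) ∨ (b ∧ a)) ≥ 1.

a = 0, b = 0 ↦ 0  <
a = 0, b = 1/3 ↦ 0  <
a = 0, b = 2/3 ↦ 0  <
a = 0, b = 1 ↦ 0  <
a = 1/3, b = 0 ↦ 1/3  <
a = 1/3, b = 1/3 ↦ 1/3  <
a = 1/3, b = 2/3 ↦ 1/3  <
a = 1/3, b = 1 ↦ 1/3  <
a = 2/3, b = 0 ↦ 2/3  <
a = 2/3, b = 1/3 ↦ 2/3  <
a = 2/3, b = 2/3 ↦ 2/3  <
a = 2/3, b = 1 ↦ 2/3  <
a = 1, b = 0 ↦ 1  ≥
a = 1, b = 1/3 ↦ 1  ≥
a = 1, b = 2/3 ↦ 1  ≥
a = 1, b = 1 ↦ 1  ≥
So 4 of the 16 assignments meet the threshold.

4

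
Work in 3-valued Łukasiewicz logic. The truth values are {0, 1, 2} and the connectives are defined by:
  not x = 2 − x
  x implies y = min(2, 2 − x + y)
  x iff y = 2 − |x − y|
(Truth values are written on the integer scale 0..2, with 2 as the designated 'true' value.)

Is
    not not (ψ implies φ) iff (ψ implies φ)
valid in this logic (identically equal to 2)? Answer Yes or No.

Yes

φ = 0, ψ = 0 ↦ 2
φ = 0, ψ = 1 ↦ 2
φ = 0, ψ = 2 ↦ 2
φ = 1, ψ = 0 ↦ 2
φ = 1, ψ = 1 ↦ 2
φ = 1, ψ = 2 ↦ 2
φ = 2, ψ = 0 ↦ 2
φ = 2, ψ = 1 ↦ 2
φ = 2, ψ = 2 ↦ 2
Every assignment gives a value ≥ 2.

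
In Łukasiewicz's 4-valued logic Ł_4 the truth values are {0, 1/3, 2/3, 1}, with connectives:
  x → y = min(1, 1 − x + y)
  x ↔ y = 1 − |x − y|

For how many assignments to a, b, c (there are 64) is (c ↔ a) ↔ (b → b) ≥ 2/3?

40

value 1: 16 assignments (counts)
value 2/3: 24 assignments (counts)
value 1/3: 16 assignments
value 0: 8 assignments
So 40 of the 64 assignments meet the threshold.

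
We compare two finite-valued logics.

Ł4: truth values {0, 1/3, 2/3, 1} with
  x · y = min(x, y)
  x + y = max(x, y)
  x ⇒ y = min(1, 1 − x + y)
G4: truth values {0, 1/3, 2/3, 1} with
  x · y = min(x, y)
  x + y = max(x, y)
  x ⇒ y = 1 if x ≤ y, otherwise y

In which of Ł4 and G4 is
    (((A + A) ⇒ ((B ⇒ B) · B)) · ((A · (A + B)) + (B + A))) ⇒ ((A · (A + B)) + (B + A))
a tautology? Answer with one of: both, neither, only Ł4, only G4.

In Ł4: every assignment gives 1 — tautology.
In G4: every assignment gives 1 — tautology.

both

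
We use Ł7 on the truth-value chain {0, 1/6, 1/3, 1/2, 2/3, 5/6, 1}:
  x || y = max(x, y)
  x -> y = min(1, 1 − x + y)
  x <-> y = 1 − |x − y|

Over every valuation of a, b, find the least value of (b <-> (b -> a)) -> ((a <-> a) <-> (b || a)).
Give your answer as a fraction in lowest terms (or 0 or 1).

1/2

Take a = 0, b = 1/2:
b -> a = 1/2 -> 0 = 1/2
b <-> (b -> a) = 1/2 <-> 1/2 = 1
a <-> a = 0 <-> 0 = 1
b || a = 1/2 || 0 = 1/2
(a <-> a) <-> (b || a) = 1 <-> 1/2 = 1/2
(b <-> (b -> a)) -> ((a <-> a) <-> (b || a)) = 1 -> 1/2 = 1/2
No assignment yields a value below 1/2, so this is the minimum.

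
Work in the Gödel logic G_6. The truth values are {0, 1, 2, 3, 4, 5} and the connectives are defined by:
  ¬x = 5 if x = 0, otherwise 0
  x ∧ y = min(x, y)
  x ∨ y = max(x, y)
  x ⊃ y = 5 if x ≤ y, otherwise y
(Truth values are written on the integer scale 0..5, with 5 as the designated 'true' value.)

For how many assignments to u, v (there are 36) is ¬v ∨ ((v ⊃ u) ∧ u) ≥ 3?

value 5: 11 assignments (counts)
value 4: 5 assignments (counts)
value 3: 5 assignments (counts)
value 2: 5 assignments
value 1: 5 assignments
value 0: 5 assignments
So 21 of the 36 assignments meet the threshold.

21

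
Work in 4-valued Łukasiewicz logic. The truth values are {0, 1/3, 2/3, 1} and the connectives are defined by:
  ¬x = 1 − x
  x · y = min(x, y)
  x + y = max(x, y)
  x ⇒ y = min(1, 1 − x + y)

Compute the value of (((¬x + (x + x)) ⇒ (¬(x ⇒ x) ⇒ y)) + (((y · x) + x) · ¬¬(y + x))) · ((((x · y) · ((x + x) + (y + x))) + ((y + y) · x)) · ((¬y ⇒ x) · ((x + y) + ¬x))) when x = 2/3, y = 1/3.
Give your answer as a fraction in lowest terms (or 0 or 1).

1/3

¬x = ¬2/3 = 1/3
x + x = 2/3 + 2/3 = 2/3
¬x + (x + x) = 1/3 + 2/3 = 2/3
x ⇒ x = 2/3 ⇒ 2/3 = 1
¬(x ⇒ x) = ¬1 = 0
¬(x ⇒ x) ⇒ y = 0 ⇒ 1/3 = 1
(¬x + (x + x)) ⇒ (¬(x ⇒ x) ⇒ y) = 2/3 ⇒ 1 = 1
y · x = 1/3 · 2/3 = 1/3
(y · x) + x = 1/3 + 2/3 = 2/3
y + x = 1/3 + 2/3 = 2/3
¬(y + x) = ¬2/3 = 1/3
¬¬(y + x) = ¬1/3 = 2/3
((y · x) + x) · ¬¬(y + x) = 2/3 · 2/3 = 2/3
((¬x + (x + x)) ⇒ (¬(x ⇒ x) ⇒ y)) + (((y · x) + x) · ¬¬(y + x)) = 1 + 2/3 = 1
x · y = 2/3 · 1/3 = 1/3
x + x = 2/3 + 2/3 = 2/3
y + x = 1/3 + 2/3 = 2/3
(x + x) + (y + x) = 2/3 + 2/3 = 2/3
(x · y) · ((x + x) + (y + x)) = 1/3 · 2/3 = 1/3
y + y = 1/3 + 1/3 = 1/3
(y + y) · x = 1/3 · 2/3 = 1/3
((x · y) · ((x + x) + (y + x))) + ((y + y) · x) = 1/3 + 1/3 = 1/3
¬y = ¬1/3 = 2/3
¬y ⇒ x = 2/3 ⇒ 2/3 = 1
x + y = 2/3 + 1/3 = 2/3
¬x = ¬2/3 = 1/3
(x + y) + ¬x = 2/3 + 1/3 = 2/3
(¬y ⇒ x) · ((x + y) + ¬x) = 1 · 2/3 = 2/3
(((x · y) · ((x + x) + (y + x))) + ((y + y) · x)) · ((¬y ⇒ x) · ((x + y) + ¬x)) = 1/3 · 2/3 = 1/3
(((¬x + (x + x)) ⇒ (¬(x ⇒ x) ⇒ y)) + (((y · x) + x) · ¬¬(y + x))) · ((((x · y) · ((x + x) + (y + x))) + ((y + y) · x)) · ((¬y ⇒ x) · ((x + y) + ¬x))) = 1 · 1/3 = 1/3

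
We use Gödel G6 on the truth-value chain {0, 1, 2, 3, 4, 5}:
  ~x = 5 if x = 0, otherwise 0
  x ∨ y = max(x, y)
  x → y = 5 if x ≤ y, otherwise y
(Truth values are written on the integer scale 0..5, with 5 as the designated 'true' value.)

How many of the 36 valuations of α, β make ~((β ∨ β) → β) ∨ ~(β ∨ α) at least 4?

value 5: 1 assignment (counts)
value 0: 35 assignments
So 1 of the 36 assignments meets the threshold.

1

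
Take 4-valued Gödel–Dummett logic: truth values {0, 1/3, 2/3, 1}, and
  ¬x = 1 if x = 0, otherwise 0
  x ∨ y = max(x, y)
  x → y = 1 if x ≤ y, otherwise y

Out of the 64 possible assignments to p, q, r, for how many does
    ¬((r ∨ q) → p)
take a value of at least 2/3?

15

value 1: 15 assignments (counts)
value 0: 49 assignments
So 15 of the 64 assignments meet the threshold.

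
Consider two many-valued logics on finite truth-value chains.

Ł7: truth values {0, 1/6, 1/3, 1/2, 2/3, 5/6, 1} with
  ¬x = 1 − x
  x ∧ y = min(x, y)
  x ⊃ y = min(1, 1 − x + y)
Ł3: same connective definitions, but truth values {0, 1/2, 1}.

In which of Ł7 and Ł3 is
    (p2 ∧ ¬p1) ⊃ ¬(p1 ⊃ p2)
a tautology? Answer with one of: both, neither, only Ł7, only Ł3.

neither

In Ł7: at p1 = 0, p2 = 1/6 the value is 5/6 — not a tautology.
In Ł3: at p1 = 0, p2 = 1/2 the value is 1/2 — not a tautology.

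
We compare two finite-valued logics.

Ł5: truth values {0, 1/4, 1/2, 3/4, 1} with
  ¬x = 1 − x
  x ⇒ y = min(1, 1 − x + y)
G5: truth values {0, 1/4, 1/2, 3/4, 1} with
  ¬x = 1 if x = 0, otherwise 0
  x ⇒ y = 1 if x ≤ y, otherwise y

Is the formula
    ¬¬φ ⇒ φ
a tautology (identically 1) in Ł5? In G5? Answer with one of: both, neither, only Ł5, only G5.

In Ł5: every assignment gives 1 — tautology.
In G5: at φ = 1/4 the value is 1/4 — not a tautology.

only Ł5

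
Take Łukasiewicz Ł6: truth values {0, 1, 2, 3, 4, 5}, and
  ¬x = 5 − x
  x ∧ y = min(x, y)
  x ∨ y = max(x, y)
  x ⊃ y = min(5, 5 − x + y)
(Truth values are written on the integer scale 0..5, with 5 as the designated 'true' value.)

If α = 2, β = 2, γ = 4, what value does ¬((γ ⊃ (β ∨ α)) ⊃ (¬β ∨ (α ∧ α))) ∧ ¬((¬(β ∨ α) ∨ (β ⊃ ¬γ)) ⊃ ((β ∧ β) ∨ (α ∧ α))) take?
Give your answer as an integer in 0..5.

β ∨ α = 2 ∨ 2 = 2
γ ⊃ (β ∨ α) = 4 ⊃ 2 = 3
¬β = ¬2 = 3
α ∧ α = 2 ∧ 2 = 2
¬β ∨ (α ∧ α) = 3 ∨ 2 = 3
(γ ⊃ (β ∨ α)) ⊃ (¬β ∨ (α ∧ α)) = 3 ⊃ 3 = 5
¬((γ ⊃ (β ∨ α)) ⊃ (¬β ∨ (α ∧ α))) = ¬5 = 0
β ∨ α = 2 ∨ 2 = 2
¬(β ∨ α) = ¬2 = 3
¬γ = ¬4 = 1
β ⊃ ¬γ = 2 ⊃ 1 = 4
¬(β ∨ α) ∨ (β ⊃ ¬γ) = 3 ∨ 4 = 4
β ∧ β = 2 ∧ 2 = 2
α ∧ α = 2 ∧ 2 = 2
(β ∧ β) ∨ (α ∧ α) = 2 ∨ 2 = 2
(¬(β ∨ α) ∨ (β ⊃ ¬γ)) ⊃ ((β ∧ β) ∨ (α ∧ α)) = 4 ⊃ 2 = 3
¬((¬(β ∨ α) ∨ (β ⊃ ¬γ)) ⊃ ((β ∧ β) ∨ (α ∧ α))) = ¬3 = 2
¬((γ ⊃ (β ∨ α)) ⊃ (¬β ∨ (α ∧ α))) ∧ ¬((¬(β ∨ α) ∨ (β ⊃ ¬γ)) ⊃ ((β ∧ β) ∨ (α ∧ α))) = 0 ∧ 2 = 0

0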